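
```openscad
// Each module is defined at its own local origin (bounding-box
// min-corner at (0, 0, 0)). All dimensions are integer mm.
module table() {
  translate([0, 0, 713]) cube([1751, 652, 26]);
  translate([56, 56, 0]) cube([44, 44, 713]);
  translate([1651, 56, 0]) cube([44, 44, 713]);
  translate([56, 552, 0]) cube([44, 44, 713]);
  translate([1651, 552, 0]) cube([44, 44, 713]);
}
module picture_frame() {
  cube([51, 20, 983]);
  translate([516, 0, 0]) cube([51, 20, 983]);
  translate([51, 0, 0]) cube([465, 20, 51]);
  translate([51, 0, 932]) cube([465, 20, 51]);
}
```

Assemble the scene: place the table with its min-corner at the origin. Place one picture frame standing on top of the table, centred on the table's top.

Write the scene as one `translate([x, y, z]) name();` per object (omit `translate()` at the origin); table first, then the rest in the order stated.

table();
translate([592, 316, 739]) picture_frame();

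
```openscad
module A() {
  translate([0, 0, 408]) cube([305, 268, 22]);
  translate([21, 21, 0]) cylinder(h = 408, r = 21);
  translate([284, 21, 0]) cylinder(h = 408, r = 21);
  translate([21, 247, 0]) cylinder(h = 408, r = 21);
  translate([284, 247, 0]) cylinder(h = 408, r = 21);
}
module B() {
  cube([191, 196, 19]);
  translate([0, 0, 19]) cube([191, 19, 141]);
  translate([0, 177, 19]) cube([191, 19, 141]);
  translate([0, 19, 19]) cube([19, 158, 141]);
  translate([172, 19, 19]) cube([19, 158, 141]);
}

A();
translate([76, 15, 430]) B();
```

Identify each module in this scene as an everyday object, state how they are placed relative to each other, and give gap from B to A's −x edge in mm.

The open box's min-x is at 76; the stool's min-x is 0; gap = 76 mm.

A is a stool. B is an open box. The open box is on top of the stool. The gap from the open box to the stool's −x edge is 76 mm.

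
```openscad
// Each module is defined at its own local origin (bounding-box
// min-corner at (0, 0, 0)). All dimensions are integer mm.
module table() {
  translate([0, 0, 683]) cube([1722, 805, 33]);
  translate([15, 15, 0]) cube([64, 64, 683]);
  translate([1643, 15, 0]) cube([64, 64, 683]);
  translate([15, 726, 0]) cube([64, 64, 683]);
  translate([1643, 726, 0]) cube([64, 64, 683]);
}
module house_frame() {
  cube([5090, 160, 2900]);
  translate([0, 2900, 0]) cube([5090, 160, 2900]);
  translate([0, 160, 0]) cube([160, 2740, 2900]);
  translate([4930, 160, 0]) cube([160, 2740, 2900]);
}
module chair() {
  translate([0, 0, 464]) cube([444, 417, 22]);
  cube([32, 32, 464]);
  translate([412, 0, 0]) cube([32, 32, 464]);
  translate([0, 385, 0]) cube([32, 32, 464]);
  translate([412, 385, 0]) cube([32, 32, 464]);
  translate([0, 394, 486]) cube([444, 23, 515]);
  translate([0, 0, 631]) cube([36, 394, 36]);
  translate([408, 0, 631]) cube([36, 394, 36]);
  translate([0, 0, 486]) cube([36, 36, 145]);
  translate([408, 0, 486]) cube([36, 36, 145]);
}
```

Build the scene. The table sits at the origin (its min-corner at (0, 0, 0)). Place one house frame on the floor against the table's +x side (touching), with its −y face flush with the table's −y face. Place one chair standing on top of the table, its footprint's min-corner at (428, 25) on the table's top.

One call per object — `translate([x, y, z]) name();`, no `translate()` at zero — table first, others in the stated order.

table();
translate([1722, 0, 0]) house_frame();
translate([428, 25, 716]) chair();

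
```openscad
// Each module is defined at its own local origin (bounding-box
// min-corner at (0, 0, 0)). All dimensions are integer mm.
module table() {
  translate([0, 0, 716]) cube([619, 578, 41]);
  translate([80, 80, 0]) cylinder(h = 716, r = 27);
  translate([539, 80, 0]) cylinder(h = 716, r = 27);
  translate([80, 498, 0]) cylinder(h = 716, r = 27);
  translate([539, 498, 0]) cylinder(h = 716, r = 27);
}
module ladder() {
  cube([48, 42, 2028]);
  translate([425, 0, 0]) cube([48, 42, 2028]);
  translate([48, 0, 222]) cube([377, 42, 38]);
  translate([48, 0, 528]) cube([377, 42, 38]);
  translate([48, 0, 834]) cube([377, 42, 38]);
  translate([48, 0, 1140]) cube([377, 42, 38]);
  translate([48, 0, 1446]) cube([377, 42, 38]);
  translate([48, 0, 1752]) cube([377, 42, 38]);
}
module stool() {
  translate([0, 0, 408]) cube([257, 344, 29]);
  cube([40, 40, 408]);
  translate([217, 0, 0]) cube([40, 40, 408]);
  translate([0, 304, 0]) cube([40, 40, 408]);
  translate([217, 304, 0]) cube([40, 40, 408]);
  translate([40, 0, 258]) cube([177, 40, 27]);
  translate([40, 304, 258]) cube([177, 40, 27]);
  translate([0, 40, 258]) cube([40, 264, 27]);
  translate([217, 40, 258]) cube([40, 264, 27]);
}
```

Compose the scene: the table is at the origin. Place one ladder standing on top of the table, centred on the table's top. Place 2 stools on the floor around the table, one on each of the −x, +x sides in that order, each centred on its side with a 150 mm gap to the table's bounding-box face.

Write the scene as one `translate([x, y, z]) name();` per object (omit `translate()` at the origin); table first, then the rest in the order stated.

table();
translate([73, 268, 757]) ladder();
translate([-407, 117, 0]) stool();
translate([769, 117, 0]) stool();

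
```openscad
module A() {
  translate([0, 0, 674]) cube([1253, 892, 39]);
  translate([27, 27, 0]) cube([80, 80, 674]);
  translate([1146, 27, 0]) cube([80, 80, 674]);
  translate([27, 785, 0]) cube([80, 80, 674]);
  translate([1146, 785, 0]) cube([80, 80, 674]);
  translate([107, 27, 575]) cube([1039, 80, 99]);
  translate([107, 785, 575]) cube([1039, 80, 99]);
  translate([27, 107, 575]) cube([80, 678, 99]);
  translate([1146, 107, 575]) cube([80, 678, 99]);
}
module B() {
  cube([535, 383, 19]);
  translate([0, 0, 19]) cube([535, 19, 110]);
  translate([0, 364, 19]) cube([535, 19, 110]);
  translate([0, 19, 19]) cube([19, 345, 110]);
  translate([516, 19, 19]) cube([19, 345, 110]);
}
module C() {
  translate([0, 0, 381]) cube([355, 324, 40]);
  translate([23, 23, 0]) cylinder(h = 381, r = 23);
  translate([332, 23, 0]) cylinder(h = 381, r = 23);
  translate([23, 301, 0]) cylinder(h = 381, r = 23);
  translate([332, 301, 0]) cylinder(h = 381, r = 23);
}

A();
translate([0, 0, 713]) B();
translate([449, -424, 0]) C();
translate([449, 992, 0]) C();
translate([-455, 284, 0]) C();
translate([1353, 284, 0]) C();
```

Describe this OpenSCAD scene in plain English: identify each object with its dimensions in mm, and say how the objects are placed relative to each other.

A is a table: top 1253 mm (x) × 892 mm (y), 39 mm thick, upper face at z = 713 mm, on four 80×80 mm square legs, each inset 27 mm from the nearest pair of top edges, running from z = 0 to the bottom of the top. Four apron rails, 80 mm thick and 99 mm tall, run between adjacent legs with their top edges flush with the underside of the top and their outer faces flush with the legs' outer faces.

B is an open storage box with external size 535×383×129 mm and wall thickness 19 mm (the base is also 19 mm thick). The base covers the whole footprint; the four walls stand on the base, with the y-facing walls full-width and the x-facing walls fitting between their inner faces.

C is a simple wooden stool: a rectangular seat 355 mm (x) by 324 mm (y), 40 mm thick, top face at z = 421 mm, on four round legs, each 46 mm in diameter. The legs rest on z = 0, each leg's axis is inset half a diameter from the nearest pair of seat edges (so the leg's bounding box is flush with the corner).

The open box is on top of the table. Four stools sit around the table at the −y, +y, −x, +x sides.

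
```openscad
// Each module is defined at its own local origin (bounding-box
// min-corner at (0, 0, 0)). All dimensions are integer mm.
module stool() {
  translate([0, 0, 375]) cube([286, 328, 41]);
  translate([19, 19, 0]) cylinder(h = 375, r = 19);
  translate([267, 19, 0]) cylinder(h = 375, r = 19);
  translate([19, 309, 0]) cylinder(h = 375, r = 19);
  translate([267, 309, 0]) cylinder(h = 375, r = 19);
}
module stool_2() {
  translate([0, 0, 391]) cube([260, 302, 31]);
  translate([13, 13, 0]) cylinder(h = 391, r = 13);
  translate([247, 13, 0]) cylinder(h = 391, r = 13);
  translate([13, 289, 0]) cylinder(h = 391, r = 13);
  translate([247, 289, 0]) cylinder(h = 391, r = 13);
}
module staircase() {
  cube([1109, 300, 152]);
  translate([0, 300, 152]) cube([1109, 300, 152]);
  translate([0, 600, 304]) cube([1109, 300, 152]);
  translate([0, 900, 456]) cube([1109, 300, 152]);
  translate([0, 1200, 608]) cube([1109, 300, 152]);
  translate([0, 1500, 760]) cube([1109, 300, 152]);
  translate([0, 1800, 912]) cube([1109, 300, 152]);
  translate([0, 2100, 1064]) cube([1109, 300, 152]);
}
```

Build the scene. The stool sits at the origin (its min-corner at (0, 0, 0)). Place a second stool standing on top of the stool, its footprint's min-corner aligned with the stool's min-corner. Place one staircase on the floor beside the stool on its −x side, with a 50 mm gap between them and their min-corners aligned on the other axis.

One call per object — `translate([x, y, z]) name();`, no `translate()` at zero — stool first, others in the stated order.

stool();
translate([0, 0, 416]) stool_2();
translate([-1159, 0, 0]) staircase();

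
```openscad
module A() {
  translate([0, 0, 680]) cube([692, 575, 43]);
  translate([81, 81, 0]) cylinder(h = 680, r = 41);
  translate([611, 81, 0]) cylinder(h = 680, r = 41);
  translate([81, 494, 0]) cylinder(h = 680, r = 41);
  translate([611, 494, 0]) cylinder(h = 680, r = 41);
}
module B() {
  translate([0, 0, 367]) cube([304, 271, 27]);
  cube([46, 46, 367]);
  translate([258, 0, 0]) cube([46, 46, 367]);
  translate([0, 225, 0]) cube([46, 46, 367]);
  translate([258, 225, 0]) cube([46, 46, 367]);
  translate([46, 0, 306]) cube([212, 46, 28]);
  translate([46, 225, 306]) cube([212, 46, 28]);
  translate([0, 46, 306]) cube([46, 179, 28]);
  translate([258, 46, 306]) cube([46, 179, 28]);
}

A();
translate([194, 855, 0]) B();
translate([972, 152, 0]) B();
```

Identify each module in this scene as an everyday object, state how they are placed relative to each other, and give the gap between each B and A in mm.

A is a table. B is a stool. Two stools sit around the table at the +y, +x sides. The gap between each stool and the table is 280 mm.

Each stool's nearest face is 280 mm from the table's bounding box.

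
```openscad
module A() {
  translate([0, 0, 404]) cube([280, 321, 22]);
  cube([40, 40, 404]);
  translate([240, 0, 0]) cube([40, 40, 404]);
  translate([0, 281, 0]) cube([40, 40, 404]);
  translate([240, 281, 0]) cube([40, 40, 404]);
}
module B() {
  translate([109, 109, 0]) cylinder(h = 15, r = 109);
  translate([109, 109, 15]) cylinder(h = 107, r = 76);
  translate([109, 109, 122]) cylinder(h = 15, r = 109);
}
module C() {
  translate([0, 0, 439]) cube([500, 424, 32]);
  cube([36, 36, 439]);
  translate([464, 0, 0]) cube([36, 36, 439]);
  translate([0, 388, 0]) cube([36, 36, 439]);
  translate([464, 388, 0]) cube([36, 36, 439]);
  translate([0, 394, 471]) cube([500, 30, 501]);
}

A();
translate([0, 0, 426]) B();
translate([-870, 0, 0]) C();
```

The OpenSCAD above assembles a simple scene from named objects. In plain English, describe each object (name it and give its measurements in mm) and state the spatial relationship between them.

A is a four-legged stool. The seat is a 280×321×22 mm slab whose top surface is at z = 426 mm; four square legs, each 40×40 mm in cross-section, run from the floor (z = 0) to the underside of the seat, each flush with a corner of the seat.

B is a spool: two coaxial disc flanges of radius 109 mm and thickness 15 mm, joined by a core cylinder of radius 76 mm and height 107 mm. The lower flange rests on z = 0 and the three cylinders share a vertical axis.

C is a chair. The seat is a 500×424×32 mm slab with its top at z = 471 mm, on four 36×36 mm corner legs (flush with the seat edges, standing on z = 0). A flat backrest 30 mm thick, 501 mm tall, spans the full seat width and rises from the seat top along its +y edge, rear face flush with the rear of the seat.

The spool is on top of the stool. The chair is on the floor beside the stool on its −x side.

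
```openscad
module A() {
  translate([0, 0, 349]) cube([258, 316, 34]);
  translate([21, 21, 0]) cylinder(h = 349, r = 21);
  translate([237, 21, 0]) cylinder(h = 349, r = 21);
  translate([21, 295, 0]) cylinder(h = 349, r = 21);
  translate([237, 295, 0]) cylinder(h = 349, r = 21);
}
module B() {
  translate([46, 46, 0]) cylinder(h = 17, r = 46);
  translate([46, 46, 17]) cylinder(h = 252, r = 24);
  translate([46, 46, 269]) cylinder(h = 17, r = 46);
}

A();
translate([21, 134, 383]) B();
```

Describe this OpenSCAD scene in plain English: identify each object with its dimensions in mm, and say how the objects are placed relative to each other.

A is a four-legged stool. The seat is 258×316 mm, 34 mm thick, top at z = 383 mm. It stands on four round legs, each 42 mm in diameter, from z = 0 to the seat underside, each leg's axis is inset half a diameter from the nearest pair of seat edges (so the leg's bounding box is flush with the corner).

B is a spool: two coaxial disc flanges of radius 46 mm and thickness 17 mm, joined by a core cylinder of radius 24 mm and height 252 mm. The lower flange rests on z = 0 and the three cylinders share a vertical axis.

The spool is on top of the stool.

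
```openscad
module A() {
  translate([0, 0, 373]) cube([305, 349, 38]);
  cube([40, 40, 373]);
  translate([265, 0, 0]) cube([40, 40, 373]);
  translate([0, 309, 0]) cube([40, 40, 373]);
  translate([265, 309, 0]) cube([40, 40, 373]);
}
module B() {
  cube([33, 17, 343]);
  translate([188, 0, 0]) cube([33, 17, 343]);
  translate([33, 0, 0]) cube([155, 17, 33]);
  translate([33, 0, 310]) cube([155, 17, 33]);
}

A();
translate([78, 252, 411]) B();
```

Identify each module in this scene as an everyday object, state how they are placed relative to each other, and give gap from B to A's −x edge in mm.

A is a stool. B is a picture frame. The picture frame is on top of the stool. The gap from the picture frame to the stool's −x edge is 78 mm.

The picture frame's min-x is at 78; the stool's min-x is 0; gap = 78 mm.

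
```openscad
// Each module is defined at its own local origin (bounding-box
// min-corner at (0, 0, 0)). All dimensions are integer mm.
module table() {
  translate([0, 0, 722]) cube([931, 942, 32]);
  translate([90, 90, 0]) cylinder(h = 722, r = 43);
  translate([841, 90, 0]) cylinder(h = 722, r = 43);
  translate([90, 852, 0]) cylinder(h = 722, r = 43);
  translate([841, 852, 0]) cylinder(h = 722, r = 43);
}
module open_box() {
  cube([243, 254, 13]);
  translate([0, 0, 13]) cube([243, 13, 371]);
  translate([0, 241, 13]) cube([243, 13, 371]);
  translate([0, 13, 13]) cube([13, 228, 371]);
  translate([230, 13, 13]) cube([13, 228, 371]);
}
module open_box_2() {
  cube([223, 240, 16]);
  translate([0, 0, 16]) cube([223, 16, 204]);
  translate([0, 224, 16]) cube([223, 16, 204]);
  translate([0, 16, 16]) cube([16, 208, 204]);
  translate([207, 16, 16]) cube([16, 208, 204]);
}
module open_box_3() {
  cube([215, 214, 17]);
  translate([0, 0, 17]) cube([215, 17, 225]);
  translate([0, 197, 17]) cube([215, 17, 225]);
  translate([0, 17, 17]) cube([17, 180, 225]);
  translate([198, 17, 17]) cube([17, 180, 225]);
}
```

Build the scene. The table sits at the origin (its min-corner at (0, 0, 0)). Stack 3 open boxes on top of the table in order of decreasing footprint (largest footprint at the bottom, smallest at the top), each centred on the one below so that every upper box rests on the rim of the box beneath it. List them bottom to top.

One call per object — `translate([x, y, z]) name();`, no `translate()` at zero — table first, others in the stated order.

table();
translate([344, 344, 754]) open_box();
translate([354, 351, 1138]) open_box_2();
translate([358, 364, 1358]) open_box_3();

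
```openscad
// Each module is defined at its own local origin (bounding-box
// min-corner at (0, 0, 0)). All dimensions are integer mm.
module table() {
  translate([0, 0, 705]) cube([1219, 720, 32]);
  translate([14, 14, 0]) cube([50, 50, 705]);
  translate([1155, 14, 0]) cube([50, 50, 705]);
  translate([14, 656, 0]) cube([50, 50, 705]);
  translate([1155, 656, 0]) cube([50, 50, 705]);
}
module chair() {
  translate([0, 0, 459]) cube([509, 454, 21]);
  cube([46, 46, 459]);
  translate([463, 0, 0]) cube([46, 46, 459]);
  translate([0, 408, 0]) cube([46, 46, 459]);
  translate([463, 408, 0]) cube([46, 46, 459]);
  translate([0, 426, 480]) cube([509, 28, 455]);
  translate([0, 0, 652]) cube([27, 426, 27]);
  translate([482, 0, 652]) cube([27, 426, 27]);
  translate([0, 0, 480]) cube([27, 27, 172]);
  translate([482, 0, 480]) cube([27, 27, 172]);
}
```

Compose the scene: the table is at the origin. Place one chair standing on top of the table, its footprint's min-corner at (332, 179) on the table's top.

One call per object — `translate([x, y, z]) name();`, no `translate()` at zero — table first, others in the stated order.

table();
translate([332, 179, 737]) chair();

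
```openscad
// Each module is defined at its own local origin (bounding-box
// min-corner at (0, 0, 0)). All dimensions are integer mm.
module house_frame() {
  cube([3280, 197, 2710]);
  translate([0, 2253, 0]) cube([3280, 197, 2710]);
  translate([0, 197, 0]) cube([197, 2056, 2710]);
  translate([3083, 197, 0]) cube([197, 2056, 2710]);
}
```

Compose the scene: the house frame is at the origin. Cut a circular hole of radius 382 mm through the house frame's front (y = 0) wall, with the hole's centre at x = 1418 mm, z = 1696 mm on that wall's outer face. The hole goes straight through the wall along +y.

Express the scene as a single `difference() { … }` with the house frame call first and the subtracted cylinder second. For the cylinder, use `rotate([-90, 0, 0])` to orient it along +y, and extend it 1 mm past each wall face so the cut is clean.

difference() {
  house_frame();
  translate([1418, -1, 1696]) rotate([-90, 0, 0]) cylinder(h = 199, r = 382);
}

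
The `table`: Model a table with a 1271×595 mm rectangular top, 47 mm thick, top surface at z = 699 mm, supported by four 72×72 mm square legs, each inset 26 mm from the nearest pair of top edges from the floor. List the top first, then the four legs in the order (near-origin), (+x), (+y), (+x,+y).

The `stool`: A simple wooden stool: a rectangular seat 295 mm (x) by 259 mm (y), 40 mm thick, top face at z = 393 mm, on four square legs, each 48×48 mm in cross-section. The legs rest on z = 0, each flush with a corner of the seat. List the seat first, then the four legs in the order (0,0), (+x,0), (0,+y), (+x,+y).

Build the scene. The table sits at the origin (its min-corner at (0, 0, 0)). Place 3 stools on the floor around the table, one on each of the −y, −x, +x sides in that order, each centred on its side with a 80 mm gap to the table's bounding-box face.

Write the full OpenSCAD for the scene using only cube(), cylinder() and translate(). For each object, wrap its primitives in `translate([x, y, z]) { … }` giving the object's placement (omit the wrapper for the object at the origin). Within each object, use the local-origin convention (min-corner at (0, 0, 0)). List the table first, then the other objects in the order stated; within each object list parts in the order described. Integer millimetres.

translate([0, 0, 652]) cube([1271, 595, 47]);
translate([26, 26, 0]) cube([72, 72, 652]);
translate([1173, 26, 0]) cube([72, 72, 652]);
translate([26, 497, 0]) cube([72, 72, 652]);
translate([1173, 497, 0]) cube([72, 72, 652]);
translate([488, -339, 0]) {
  translate([0, 0, 353]) cube([295, 259, 40]);
  cube([48, 48, 353]);
  translate([247, 0, 0]) cube([48, 48, 353]);
  translate([0, 211, 0]) cube([48, 48, 353]);
  translate([247, 211, 0]) cube([48, 48, 353]);
}
translate([-375, 168, 0]) {
  translate([0, 0, 353]) cube([295, 259, 40]);
  cube([48, 48, 353]);
  translate([247, 0, 0]) cube([48, 48, 353]);
  translate([0, 211, 0]) cube([48, 48, 353]);
  translate([247, 211, 0]) cube([48, 48, 353]);
}
translate([1351, 168, 0]) {
  translate([0, 0, 353]) cube([295, 259, 40]);
  cube([48, 48, 353]);
  translate([247, 0, 0]) cube([48, 48, 353]);
  translate([0, 211, 0]) cube([48, 48, 353]);
  translate([247, 211, 0]) cube([48, 48, 353]);
}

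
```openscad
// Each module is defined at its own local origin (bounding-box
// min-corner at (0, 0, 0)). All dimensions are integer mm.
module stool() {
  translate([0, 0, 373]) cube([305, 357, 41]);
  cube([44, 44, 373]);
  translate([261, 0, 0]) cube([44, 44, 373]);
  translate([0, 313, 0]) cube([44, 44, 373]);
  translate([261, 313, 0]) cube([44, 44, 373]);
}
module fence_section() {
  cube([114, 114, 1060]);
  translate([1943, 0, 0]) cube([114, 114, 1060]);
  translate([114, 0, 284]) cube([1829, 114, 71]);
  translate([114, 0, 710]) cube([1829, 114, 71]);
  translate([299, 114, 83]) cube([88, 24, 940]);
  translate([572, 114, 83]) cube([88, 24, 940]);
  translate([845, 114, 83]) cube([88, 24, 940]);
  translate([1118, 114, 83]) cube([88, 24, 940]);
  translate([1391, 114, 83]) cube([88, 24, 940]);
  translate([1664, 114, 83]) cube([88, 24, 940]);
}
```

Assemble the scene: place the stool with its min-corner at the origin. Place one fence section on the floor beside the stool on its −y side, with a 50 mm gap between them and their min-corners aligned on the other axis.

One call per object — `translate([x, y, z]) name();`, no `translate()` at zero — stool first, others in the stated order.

stool();
translate([0, -188, 0]) fence_section();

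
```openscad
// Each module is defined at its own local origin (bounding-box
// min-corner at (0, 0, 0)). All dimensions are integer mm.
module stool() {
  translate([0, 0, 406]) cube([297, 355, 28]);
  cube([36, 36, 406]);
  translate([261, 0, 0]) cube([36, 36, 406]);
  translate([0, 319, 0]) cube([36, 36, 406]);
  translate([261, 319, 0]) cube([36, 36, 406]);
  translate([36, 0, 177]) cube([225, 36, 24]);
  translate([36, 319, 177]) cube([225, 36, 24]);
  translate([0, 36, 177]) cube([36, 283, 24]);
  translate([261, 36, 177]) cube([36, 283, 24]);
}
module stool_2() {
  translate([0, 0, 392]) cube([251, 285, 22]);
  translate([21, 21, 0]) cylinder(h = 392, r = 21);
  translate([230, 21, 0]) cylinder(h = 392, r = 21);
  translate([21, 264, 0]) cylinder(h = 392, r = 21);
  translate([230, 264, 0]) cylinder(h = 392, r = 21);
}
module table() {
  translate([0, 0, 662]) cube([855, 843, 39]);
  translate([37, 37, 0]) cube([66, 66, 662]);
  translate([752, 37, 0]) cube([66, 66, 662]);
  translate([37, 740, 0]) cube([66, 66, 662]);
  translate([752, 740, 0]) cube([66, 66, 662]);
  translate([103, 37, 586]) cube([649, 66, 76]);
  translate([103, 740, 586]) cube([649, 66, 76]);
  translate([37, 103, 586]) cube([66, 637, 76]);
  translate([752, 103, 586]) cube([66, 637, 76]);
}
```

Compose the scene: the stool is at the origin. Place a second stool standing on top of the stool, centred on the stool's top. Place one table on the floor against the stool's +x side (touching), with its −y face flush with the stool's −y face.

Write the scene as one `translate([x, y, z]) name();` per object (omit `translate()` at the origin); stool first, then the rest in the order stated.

stool();
translate([23, 35, 434]) stool_2();
translate([297, 0, 0]) table();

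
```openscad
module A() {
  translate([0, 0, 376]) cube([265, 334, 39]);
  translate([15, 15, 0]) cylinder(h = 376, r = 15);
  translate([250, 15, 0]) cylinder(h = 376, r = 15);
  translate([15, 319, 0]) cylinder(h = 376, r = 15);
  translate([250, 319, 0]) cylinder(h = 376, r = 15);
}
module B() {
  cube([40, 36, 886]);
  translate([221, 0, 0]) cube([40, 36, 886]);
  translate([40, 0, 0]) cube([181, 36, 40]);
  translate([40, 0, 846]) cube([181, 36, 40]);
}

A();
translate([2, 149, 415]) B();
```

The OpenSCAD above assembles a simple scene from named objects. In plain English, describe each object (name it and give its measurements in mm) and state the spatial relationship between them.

A is a simple wooden stool: a rectangular seat 265 mm (x) by 334 mm (y), 39 mm thick, top face at z = 415 mm, on four round legs, each 30 mm in diameter. The legs rest on z = 0, each leg's axis is inset half a diameter from the nearest pair of seat edges (so the leg's bounding box is flush with the corner).

B is a picture frame with a 181×806 mm rectangular opening (x by z) and a uniform 40 mm border on every side. Frame depth is 36 mm along y. It is built from two vertical stiles running the full outside height and two horizontal rails spanning the gap between the stiles.

The picture frame is on top of the stool, centred.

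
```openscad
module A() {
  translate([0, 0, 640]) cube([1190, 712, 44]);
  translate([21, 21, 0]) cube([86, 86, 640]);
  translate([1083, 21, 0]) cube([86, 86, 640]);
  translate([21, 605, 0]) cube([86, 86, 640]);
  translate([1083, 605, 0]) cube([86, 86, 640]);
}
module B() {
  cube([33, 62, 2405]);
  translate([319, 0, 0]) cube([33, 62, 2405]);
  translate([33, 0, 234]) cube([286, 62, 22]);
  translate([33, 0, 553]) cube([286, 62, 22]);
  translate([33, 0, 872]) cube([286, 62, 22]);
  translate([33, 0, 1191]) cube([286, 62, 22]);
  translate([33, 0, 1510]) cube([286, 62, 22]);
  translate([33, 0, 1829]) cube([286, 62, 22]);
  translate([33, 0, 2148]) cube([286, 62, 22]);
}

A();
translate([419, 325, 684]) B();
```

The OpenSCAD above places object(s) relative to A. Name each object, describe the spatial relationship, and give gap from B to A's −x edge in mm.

The ladder's min-x is at 419; the table's min-x is 0; gap = 419 mm.

A is a table. B is a ladder. The ladder is on top of the table, centred. The gap from the ladder to the table's −x edge is 419 mm.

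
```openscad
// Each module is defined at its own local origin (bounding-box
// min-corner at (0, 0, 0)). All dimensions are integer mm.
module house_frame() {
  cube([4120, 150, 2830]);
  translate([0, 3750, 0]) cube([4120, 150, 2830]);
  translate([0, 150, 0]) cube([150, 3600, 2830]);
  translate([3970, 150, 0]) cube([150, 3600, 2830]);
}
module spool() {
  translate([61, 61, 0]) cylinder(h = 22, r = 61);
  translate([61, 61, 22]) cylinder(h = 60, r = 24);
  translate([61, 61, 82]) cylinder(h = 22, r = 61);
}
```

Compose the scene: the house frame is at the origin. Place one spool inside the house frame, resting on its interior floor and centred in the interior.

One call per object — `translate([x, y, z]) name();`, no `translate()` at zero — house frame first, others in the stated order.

house_frame();
translate([1999, 1889, 0]) spool();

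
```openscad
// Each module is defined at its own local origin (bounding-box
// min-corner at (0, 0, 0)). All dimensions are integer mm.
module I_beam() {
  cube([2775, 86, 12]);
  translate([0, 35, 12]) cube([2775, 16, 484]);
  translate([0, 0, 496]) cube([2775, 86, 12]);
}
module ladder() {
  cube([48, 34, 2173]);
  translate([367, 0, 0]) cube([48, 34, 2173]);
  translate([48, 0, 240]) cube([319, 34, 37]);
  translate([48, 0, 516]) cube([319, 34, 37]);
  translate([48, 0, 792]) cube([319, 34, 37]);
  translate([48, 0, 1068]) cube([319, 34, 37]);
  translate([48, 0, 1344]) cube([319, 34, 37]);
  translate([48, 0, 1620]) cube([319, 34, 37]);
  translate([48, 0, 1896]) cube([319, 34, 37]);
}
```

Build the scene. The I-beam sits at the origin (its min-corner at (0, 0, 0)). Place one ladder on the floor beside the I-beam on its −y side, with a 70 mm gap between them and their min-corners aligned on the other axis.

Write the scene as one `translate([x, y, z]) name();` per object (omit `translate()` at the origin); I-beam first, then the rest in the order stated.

I_beam();
translate([0, -104, 0]) ladder();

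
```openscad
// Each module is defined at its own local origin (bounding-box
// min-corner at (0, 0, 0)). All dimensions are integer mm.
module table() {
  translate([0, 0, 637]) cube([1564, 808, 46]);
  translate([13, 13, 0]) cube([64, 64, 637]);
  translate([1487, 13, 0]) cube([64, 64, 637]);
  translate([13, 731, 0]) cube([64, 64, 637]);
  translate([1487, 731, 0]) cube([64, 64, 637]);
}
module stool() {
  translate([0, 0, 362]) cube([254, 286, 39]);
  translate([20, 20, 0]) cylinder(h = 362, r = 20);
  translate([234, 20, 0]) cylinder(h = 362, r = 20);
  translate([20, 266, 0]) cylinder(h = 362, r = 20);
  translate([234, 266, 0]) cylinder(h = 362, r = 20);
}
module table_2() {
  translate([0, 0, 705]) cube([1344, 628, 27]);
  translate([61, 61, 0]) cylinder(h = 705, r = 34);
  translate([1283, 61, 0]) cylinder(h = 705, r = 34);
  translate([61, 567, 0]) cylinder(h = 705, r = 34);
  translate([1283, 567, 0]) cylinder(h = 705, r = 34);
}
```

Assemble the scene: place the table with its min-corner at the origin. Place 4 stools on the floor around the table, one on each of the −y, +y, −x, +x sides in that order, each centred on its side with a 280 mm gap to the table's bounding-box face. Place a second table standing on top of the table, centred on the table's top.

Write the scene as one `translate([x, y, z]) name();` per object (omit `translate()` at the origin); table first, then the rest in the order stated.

table();
translate([655, -566, 0]) stool();
translate([655, 1088, 0]) stool();
translate([-534, 261, 0]) stool();
translate([1844, 261, 0]) stool();
translate([110, 90, 683]) table_2();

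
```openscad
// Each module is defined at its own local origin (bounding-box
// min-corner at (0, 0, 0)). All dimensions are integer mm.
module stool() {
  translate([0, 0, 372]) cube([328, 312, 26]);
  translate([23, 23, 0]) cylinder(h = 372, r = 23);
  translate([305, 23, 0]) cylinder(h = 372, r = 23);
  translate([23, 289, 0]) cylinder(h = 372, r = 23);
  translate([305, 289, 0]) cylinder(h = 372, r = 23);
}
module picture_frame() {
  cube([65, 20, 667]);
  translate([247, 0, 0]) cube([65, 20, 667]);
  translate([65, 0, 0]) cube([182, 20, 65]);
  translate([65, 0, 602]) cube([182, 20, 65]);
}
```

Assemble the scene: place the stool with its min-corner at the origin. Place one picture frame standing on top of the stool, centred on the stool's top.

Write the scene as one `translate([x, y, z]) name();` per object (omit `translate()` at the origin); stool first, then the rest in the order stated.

stool();
translate([8, 146, 398]) picture_frame();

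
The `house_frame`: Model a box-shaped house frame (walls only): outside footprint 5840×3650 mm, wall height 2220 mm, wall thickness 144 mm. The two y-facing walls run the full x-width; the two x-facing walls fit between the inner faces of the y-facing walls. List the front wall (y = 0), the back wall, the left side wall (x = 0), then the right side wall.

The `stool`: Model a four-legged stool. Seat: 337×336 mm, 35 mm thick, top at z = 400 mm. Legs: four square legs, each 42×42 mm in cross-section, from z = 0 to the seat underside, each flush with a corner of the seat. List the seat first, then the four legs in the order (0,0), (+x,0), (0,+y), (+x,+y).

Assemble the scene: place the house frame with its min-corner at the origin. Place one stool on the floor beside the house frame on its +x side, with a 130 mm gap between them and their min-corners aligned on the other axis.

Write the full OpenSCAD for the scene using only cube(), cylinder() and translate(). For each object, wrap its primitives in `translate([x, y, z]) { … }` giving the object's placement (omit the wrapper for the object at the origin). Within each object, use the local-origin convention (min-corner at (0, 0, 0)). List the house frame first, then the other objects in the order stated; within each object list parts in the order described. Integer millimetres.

cube([5840, 144, 2220]);
translate([0, 3506, 0]) cube([5840, 144, 2220]);
translate([0, 144, 0]) cube([144, 3362, 2220]);
translate([5696, 144, 0]) cube([144, 3362, 2220]);
translate([5970, 0, 0]) {
  translate([0, 0, 365]) cube([337, 336, 35]);
  cube([42, 42, 365]);
  translate([295, 0, 0]) cube([42, 42, 365]);
  translate([0, 294, 0]) cube([42, 42, 365]);
  translate([295, 294, 0]) cube([42, 42, 365]);
}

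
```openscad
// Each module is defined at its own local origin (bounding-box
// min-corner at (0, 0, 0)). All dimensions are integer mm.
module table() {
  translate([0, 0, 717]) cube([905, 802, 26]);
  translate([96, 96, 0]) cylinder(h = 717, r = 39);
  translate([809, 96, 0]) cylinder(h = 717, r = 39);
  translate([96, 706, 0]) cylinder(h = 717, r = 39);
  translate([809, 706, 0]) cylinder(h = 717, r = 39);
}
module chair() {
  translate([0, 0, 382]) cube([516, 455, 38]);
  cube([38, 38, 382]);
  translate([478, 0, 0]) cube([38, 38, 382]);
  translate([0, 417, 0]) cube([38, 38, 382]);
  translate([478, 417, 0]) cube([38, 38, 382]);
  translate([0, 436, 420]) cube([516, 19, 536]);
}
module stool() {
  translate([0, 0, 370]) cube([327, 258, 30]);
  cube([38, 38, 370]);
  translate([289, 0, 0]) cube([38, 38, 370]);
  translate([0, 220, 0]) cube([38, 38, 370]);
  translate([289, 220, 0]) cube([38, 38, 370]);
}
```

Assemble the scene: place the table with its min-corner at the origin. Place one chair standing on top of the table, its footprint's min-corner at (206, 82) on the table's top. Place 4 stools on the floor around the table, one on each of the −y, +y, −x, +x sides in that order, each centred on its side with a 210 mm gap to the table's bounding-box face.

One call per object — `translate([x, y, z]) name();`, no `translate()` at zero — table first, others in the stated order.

table();
translate([206, 82, 743]) chair();
translate([289, -468, 0]) stool();
translate([289, 1012, 0]) stool();
translate([-537, 272, 0]) stool();
translate([1115, 272, 0]) stool();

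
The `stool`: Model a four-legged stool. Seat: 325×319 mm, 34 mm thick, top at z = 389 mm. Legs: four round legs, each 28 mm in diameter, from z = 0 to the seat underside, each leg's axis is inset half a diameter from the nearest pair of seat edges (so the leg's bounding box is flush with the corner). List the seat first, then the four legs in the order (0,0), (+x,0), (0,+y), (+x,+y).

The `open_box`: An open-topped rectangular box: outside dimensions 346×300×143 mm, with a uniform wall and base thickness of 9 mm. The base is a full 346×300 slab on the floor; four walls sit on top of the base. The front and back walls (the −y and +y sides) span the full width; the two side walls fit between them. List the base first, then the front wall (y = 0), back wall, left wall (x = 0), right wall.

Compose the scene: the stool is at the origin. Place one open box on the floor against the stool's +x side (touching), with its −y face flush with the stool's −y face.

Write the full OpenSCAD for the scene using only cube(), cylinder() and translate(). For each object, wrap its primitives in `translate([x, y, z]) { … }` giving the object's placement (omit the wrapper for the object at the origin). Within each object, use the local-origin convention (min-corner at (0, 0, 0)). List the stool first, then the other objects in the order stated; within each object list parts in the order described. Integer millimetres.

translate([0, 0, 355]) cube([325, 319, 34]);
translate([14, 14, 0]) cylinder(h = 355, r = 14);
translate([311, 14, 0]) cylinder(h = 355, r = 14);
translate([14, 305, 0]) cylinder(h = 355, r = 14);
translate([311, 305, 0]) cylinder(h = 355, r = 14);
translate([325, 0, 0]) {
  cube([346, 300, 9]);
  translate([0, 0, 9]) cube([346, 9, 134]);
  translate([0, 291, 9]) cube([346, 9, 134]);
  translate([0, 9, 9]) cube([9, 282, 134]);
  translate([337, 9, 9]) cube([9, 282, 134]);
}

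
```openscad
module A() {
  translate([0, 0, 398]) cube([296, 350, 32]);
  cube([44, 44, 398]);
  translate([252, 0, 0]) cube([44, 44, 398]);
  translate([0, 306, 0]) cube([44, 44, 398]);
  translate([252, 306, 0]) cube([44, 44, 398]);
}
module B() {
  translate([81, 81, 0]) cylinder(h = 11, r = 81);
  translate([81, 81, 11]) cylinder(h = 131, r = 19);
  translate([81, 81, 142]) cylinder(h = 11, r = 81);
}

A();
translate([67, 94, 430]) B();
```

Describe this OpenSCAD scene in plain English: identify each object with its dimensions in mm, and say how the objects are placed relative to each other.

A is a four-legged stool. The seat is a 296×350×32 mm slab whose top surface is at z = 430 mm; four square legs, each 44×44 mm in cross-section, run from the floor (z = 0) to the underside of the seat, each flush with a corner of the seat.

B is a spool: two coaxial disc flanges of radius 81 mm and thickness 11 mm, joined by a core cylinder of radius 19 mm and height 131 mm. The lower flange rests on z = 0 and the three cylinders share a vertical axis.

The spool is on top of the stool, centred.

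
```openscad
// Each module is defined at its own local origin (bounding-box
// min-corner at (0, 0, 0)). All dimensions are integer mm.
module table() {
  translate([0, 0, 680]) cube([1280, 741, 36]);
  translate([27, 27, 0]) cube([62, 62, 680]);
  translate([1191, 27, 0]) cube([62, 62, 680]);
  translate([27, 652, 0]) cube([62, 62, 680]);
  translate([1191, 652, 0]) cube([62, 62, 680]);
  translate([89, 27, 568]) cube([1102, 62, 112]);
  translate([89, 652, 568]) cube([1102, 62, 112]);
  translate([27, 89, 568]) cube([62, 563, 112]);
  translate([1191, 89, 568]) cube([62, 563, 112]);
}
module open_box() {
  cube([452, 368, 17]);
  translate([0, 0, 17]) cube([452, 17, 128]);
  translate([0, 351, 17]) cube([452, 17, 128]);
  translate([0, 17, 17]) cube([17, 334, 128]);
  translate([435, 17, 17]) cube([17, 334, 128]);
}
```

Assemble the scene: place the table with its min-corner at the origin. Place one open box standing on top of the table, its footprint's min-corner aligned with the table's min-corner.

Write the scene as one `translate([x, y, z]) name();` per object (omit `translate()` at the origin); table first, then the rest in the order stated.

table();
translate([0, 0, 716]) open_box();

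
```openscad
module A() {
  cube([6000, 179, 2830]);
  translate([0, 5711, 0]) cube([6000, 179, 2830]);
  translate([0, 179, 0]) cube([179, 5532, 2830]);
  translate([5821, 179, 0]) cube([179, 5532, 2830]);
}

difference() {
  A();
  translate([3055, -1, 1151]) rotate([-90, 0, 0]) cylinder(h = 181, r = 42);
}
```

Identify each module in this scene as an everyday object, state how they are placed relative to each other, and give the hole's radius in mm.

The subtracted cylinder has r = 42 mm.

A is a house frame. The house frame has a circular hole through its front wall. The hole's radius is 42 mm.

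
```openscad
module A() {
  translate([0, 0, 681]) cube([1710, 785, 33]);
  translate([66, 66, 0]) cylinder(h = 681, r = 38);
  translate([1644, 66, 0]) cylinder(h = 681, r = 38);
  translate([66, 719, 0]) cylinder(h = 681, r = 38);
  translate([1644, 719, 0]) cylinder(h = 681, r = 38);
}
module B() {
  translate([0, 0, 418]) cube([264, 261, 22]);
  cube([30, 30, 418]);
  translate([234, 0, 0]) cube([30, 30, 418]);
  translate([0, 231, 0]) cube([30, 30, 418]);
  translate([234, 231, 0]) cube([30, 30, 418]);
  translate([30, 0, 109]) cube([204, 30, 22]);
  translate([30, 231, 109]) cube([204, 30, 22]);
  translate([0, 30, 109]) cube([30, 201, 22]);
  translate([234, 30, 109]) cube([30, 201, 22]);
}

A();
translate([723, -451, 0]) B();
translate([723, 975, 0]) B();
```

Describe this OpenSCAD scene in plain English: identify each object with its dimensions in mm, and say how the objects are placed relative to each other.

A is a table: top 1710 mm (x) × 785 mm (y), 33 mm thick, upper face at z = 714 mm, on four round legs of 76 mm diameter, each leg's bounding box inset 28 mm from the nearest pair of top edges, running from z = 0 to the bottom of the top.

B is a four-legged stool. The seat is 264×261 mm, 22 mm thick, top at z = 440 mm. It stands on four square legs, each 30×30 mm in cross-section, from z = 0 to the seat underside, each flush with a corner of the seat. Four stretchers, 30 mm wide and 22 mm tall, connect adjacent legs with their undersides at z = 109 mm, each running between the inner faces of the legs it joins and aligned with the legs' outer faces on the other axis.

Two stools sit around the table at the −y, +y sides.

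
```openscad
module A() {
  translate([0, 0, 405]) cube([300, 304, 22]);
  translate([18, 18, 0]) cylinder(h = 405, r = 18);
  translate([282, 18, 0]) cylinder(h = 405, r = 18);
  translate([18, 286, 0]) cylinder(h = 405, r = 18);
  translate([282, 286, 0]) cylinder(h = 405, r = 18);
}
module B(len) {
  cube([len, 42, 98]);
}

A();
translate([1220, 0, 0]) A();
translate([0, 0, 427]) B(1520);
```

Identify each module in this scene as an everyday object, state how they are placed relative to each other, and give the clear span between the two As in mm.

Second stool starts at x = 1220; first ends at x = 300; clear span = 1220 − 300 = 920 mm.

A is a stool. B is a beam. A beam spans the tops of two stools. The clear span between the two stools is 920 mm.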